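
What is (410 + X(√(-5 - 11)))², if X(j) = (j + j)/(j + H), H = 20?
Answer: 28419536/169 + 53310*I/169 ≈ 1.6816e+5 + 315.44*I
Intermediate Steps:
X(j) = 2*j/(20 + j) (X(j) = (j + j)/(j + 20) = (2*j)/(20 + j) = 2*j/(20 + j))
(410 + X(√(-5 - 11)))² = (410 + 2*√(-5 - 11)/(20 + √(-5 - 11)))² = (410 + 2*√(-16)/(20 + √(-16)))² = (410 + 2*(4*I)/(20 + 4*I))² = (410 + 2*(4*I)*((20 - 4*I)/416))² = (410 + I*(20 - 4*I)/52)²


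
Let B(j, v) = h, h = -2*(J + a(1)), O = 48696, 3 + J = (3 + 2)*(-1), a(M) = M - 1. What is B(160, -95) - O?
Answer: -48680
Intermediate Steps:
a(M) = -1 + M
J = -8 (J = -3 + (3 + 2)*(-1) = -3 + 5*(-1) = -3 - 5 = -8)
h = 16 (h = -2*(-8 + (-1 + 1)) = -2*(-8 + 0) = -2*(-8) = 16)
B(j, v) = 16
B(160, -95) - O = 16 - 1*48696 = 16 - 48696 = -48680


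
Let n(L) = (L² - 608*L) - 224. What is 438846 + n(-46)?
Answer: 468706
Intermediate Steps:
n(L) = -224 + L² - 608*L
438846 + n(-46) = 438846 + (-224 + (-46)² - 608*(-46)) = 438846 + (-224 + 2116 + 27968) = 438846 + 29860 = 468706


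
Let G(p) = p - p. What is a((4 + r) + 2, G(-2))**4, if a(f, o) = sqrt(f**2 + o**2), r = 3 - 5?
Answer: 256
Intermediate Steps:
G(p) = 0
r = -2
a((4 + r) + 2, G(-2))**4 = (sqrt(((4 - 2) + 2)**2 + 0**2))**4 = (sqrt((2 + 2)**2 + 0))**4 = (sqrt(4**2 + 0))**4 = (sqrt(16 + 0))**4 = (sqrt(16))**4 = 4**4 = 256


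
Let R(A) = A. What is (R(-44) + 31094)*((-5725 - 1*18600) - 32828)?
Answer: -1774600650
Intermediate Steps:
(R(-44) + 31094)*((-5725 - 1*18600) - 32828) = (-44 + 31094)*((-5725 - 1*18600) - 32828) = 31050*((-5725 - 18600) - 32828) = 31050*(-24325 - 32828) = 31050*(-57153) = -1774600650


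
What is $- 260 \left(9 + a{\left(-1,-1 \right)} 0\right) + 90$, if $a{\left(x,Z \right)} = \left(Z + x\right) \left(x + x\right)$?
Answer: $-2250$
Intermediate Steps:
$a{\left(x,Z \right)} = 2 x \left(Z + x\right)$ ($a{\left(x,Z \right)} = \left(Z + x\right) 2 x = 2 x \left(Z + x\right)$)
$- 260 \left(9 + a{\left(-1,-1 \right)} 0\right) + 90 = - 260 \left(9 + 2 \left(-1\right) \left(-1 - 1\right) 0\right) + 90 = - 260 \left(9 + 2 \left(-1\right) \left(-2\right) 0\right) + 90 = - 260 \left(9 + 4 \cdot 0\right) + 90 = - 260 \left(9 + 0\right) + 90 = \left(-260\right) 9 + 90 = -2340 + 90 = -2250$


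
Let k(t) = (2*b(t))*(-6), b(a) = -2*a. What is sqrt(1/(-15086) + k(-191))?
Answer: 5*I*sqrt(41730425534)/15086 ≈ 67.705*I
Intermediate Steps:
k(t) = 24*t (k(t) = (2*(-2*t))*(-6) = -4*t*(-6) = 24*t)
sqrt(1/(-15086) + k(-191)) = sqrt(1/(-15086) + 24*(-191)) = sqrt(-1/15086 - 4584) = sqrt(-69154225/15086) = 5*I*sqrt(41730425534)/15086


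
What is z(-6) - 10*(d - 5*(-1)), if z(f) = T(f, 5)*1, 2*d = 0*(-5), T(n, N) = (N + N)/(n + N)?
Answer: -60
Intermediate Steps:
T(n, N) = 2*N/(N + n) (T(n, N) = (2*N)/(N + n) = 2*N/(N + n))
d = 0 (d = (0*(-5))/2 = (½)*0 = 0)
z(f) = 10/(5 + f) (z(f) = (2*5/(5 + f))*1 = (10/(5 + f))*1 = 10/(5 + f))
z(-6) - 10*(d - 5*(-1)) = 10/(5 - 6) - 10*(0 - 5*(-1)) = 10/(-1) - 10*(0 + 5) = 10*(-1) - 10*5 = -10 - 50 = -60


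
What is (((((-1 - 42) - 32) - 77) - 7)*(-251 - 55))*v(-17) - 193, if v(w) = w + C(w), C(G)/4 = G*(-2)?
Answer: 5789633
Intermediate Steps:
C(G) = -8*G (C(G) = 4*(G*(-2)) = 4*(-2*G) = -8*G)
v(w) = -7*w (v(w) = w - 8*w = -7*w)
(((((-1 - 42) - 32) - 77) - 7)*(-251 - 55))*v(-17) - 193 = (((((-1 - 42) - 32) - 77) - 7)*(-251 - 55))*(-7*(-17)) - 193 = ((((-43 - 32) - 77) - 7)*(-306))*119 - 193 = (((-75 - 77) - 7)*(-306))*119 - 193 = ((-152 - 7)*(-306))*119 - 193 = -159*(-306)*119 - 193 = 48654*119 - 193 = 5789826 - 193 = 5789633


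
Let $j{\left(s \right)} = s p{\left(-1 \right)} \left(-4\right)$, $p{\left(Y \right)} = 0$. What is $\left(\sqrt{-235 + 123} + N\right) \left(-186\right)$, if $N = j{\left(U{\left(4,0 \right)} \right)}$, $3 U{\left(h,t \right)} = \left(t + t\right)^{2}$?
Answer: $- 744 i \sqrt{7} \approx - 1968.4 i$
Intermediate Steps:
$U{\left(h,t \right)} = \frac{4 t^{2}}{3}$ ($U{\left(h,t \right)} = \frac{\left(t + t\right)^{2}}{3} = \frac{\left(2 t\right)^{2}}{3} = \frac{4 t^{2}}{3}$)
$j{\left(s \right)} = 0$ ($j{\left(s \right)} = s 0 \left(-4\right) = 0 \left(-4\right) = 0$)
$N = 0$
$\left(\sqrt{-235 + 123} + N\right) \left(-186\right) = \left(\sqrt{-235 + 123} + 0\right) \left(-186\right) = \left(\sqrt{-112} + 0\right) \left(-186\right) = \left(4 i \sqrt{7} + 0\right) \left(-186\right) = 4 i \sqrt{7} \left(-186\right) = - 744 i \sqrt{7}$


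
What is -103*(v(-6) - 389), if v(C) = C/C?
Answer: 39964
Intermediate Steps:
v(C) = 1
-103*(v(-6) - 389) = -103*(1 - 389) = -103*(-388) = 39964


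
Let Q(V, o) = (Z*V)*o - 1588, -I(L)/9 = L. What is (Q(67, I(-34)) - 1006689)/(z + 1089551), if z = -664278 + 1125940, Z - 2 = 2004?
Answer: 40118735/1551213 ≈ 25.863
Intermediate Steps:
Z = 2006 (Z = 2 + 2004 = 2006)
z = 461662
I(L) = -9*L
Q(V, o) = -1588 + 2006*V*o (Q(V, o) = (2006*V)*o - 1588 = 2006*V*o - 1588 = -1588 + 2006*V*o)
(Q(67, I(-34)) - 1006689)/(z + 1089551) = ((-1588 + 2006*67*(-9*(-34))) - 1006689)/(461662 + 1089551) = ((-1588 + 2006*67*306) - 1006689)/1551213 = ((-1588 + 41127012) - 1006689)*(1/1551213) = (41125424 - 1006689)*(1/1551213) = 40118735*(1/1551213) = 40118735/1551213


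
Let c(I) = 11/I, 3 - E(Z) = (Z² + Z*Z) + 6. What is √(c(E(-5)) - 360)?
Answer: I*√1011823/53 ≈ 18.979*I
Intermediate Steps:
E(Z) = -3 - 2*Z² (E(Z) = 3 - ((Z² + Z*Z) + 6) = 3 - ((Z² + Z²) + 6) = 3 - (2*Z² + 6) = 3 - (6 + 2*Z²) = 3 + (-6 - 2*Z²) = -3 - 2*Z²)
√(c(E(-5)) - 360) = √(11/(-3 - 2*(-5)²) - 360) = √(11/(-3 - 2*25) - 360) = √(11/(-3 - 50) - 360) = √(11/(-53) - 360) = √(11*(-1/53) - 360) = √(-11/53 - 360) = √(-19091/53) = I*√1011823/53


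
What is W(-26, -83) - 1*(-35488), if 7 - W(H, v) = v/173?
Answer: 6140718/173 ≈ 35496.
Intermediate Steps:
W(H, v) = 7 - v/173
W(-26, -83) - 1*(-35488) = (7 - 1/173*(-83)) - 1*(-35488) = (7 + 83/173) + 35488 = 1294/173 + 35488 = 6140718/173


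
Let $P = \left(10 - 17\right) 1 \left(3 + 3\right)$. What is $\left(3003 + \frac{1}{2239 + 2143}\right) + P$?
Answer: $\frac{12975103}{4382} \approx 2961.0$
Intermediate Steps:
$P = -42$ ($P = - 7 \cdot 1 \cdot 6 = \left(-7\right) 6 = -42$)
$\left(3003 + \frac{1}{2239 + 2143}\right) + P = \left(3003 + \frac{1}{2239 + 2143}\right) - 42 = \left(3003 + \frac{1}{4382}\right) - 42 = \frac{13159147}{4382} - 42 = \frac{12975103}{4382}$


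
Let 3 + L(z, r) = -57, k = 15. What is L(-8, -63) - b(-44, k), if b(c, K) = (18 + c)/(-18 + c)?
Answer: -1873/31 ≈ -60.419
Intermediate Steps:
L(z, r) = -60 (L(z, r) = -3 - 57 = -60)
b(c, K) = (18 + c)/(-18 + c)
L(-8, -63) - b(-44, k) = -60 - (18 - 44)/(-18 - 44) = -60 - (-26)/(-62) = -60 - (-1)*(-26)/62 = -60 - 1*13/31 = -60 - 13/31 = -1873/31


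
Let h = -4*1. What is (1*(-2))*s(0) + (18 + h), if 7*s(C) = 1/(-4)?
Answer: 197/14 ≈ 14.071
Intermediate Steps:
s(C) = -1/28 (s(C) = (1/(-4))/7 = (1*(-1/4))/7 = (1/7)*(-1/4) = -1/28)
h = -4
(1*(-2))*s(0) + (18 + h) = (1*(-2))*(-1/28) + (18 - 4) = -2*(-1/28) + 14 = 1/14 + 14 = 197/14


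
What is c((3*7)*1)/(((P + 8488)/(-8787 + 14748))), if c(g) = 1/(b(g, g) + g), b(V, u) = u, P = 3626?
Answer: 1987/169596 ≈ 0.011716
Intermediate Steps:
c(g) = 1/(2*g) (c(g) = 1/(g + g) = 1/(2*g))
c((3*7)*1)/(((P + 8488)/(-8787 + 14748))) = (1/(2*(((3*7)*1))))/(((3626 + 8488)/(-8787 + 14748))) = (1/(2*((21*1))))/((12114/5961)) = ((1/2)/21)/((12114*(1/5961))) = ((1/2)*(1/21))/(4038/1987) = (1/42)*(1987/4038) = 1987/169596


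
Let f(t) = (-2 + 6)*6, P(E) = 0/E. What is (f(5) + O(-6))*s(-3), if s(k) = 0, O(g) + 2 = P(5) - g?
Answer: 0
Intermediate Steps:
P(E) = 0
f(t) = 24 (f(t) = 4*6 = 24)
O(g) = -2 - g (O(g) = -2 + (0 - g) = -2 - g)
(f(5) + O(-6))*s(-3) = (24 + (-2 - 1*(-6)))*0 = (24 + (-2 + 6))*0 = (24 + 4)*0 = 28*0 = 0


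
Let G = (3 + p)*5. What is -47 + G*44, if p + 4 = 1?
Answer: -47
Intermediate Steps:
p = -3 (p = -4 + 1 = -3)
G = 0 (G = (3 - 3)*5 = 0*5 = 0)
-47 + G*44 = -47 + 0*44 = -47 + 0 = -47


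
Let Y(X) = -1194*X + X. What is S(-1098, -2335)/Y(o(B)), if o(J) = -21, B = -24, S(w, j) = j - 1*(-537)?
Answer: -1798/25053 ≈ -0.071768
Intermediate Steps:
S(w, j) = 537 + j (S(w, j) = j + 537 = 537 + j)
Y(X) = -1193*X
S(-1098, -2335)/Y(o(B)) = (537 - 2335)/((-1193*(-21))) = -1798/25053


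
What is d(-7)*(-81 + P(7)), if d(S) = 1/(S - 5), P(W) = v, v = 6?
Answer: 25/4 ≈ 6.2500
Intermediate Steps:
P(W) = 6
d(S) = 1/(-5 + S)
d(-7)*(-81 + P(7)) = (-81 + 6)/(-5 - 7) = -75/(-12) = -1/12*(-75) = 25/4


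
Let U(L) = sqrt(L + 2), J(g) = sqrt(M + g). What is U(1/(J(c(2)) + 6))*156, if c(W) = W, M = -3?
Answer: 156*sqrt(2960 - 37*I)/37 ≈ 229.39 - 1.4336*I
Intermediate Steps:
J(g) = sqrt(-3 + g)
U(L) = sqrt(2 + L)
U(1/(J(c(2)) + 6))*156 = sqrt(2 + 1/(sqrt(-3 + 2) + 6))*156 = sqrt(2 + 1/(sqrt(-1) + 6))*156 = sqrt(2 + 1/(I + 6))*156 = sqrt(2 + 1/(6 + I))*156 = sqrt(2 + (6 - I)/37)*156 = 156*sqrt(2 + (6 - I)/37)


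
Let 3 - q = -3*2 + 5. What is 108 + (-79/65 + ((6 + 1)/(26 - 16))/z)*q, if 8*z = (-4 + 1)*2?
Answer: 19384/195 ≈ 99.405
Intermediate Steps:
z = -¾ (z = ((-4 + 1)*2)/8 = (-3*2)/8 = (⅛)*(-6) = -¾ ≈ -0.75000)
q = 4 (q = 3 - (-3*2 + 5) = 3 - (-6 + 5) = 3 - 1*(-1) = 3 + 1 = 4)
108 + (-79/65 + ((6 + 1)/(26 - 16))/z)*q = 108 + (-79/65 + ((6 + 1)/(26 - 16))/(-¾))*4 = 108 + (-79*1/65 + (7/10)*(-4/3))*4 = 108 + (-79/65 + (7*(⅒))*(-4/3))*4 = 108 + (-79/65 + (7/10)*(-4/3))*4 = 108 + (-79/65 - 14/15)*4 = 108 - 419/195*4 = 108 - 1676/195 = 19384/195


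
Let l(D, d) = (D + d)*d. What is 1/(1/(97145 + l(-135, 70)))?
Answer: 92595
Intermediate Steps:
l(D, d) = d*(D + d)
1/(1/(97145 + l(-135, 70))) = 1/(1/(97145 + 70*(-135 + 70))) = 1/(1/(97145 + 70*(-65))) = 1/(1/(97145 - 4550)) = 1/(1/92595) = 92595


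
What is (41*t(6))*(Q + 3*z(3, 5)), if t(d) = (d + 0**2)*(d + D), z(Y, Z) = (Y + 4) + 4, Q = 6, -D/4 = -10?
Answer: 441324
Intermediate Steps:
D = 40 (D = -4*(-10) = 40)
z(Y, Z) = 8 + Y (z(Y, Z) = (4 + Y) + 4 = 8 + Y)
t(d) = d*(40 + d) (t(d) = (d + 0**2)*(d + 40) = (d + 0)*(40 + d) = d*(40 + d))
(41*t(6))*(Q + 3*z(3, 5)) = (41*(6*(40 + 6)))*(6 + 3*(8 + 3)) = (41*(6*46))*(6 + 3*11) = (41*276)*(6 + 33) = 11316*39 = 441324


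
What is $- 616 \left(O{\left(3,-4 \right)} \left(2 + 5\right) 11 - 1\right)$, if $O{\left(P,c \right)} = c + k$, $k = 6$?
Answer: $-94248$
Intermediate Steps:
$O{\left(P,c \right)} = 6 + c$ ($O{\left(P,c \right)} = c + 6 = 6 + c$)
$- 616 \left(O{\left(3,-4 \right)} \left(2 + 5\right) 11 - 1\right) = - 616 \left(\left(6 - 4\right) \left(2 + 5\right) 11 - 1\right) = - 616 \left(2 \cdot 7 \cdot 11 - 1\right) = - 616 \left(14 \cdot 11 - 1\right) = - 616 \left(154 - 1\right) = \left(-616\right) 153 = -94248$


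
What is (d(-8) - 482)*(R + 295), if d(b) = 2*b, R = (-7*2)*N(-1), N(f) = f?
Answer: -153882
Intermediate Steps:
R = 14 (R = -7*2*(-1) = -14*(-1) = 14)
(d(-8) - 482)*(R + 295) = (2*(-8) - 482)*(14 + 295) = (-16 - 482)*309 = -498*309 = -153882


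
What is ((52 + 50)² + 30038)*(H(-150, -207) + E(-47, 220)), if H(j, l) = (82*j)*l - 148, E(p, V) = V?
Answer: 102972288024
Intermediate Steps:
H(j, l) = -148 + 82*j*l (H(j, l) = 82*j*l - 148 = -148 + 82*j*l)
((52 + 50)² + 30038)*(H(-150, -207) + E(-47, 220)) = ((52 + 50)² + 30038)*((-148 + 82*(-150)*(-207)) + 220) = (102² + 30038)*((-148 + 2546100) + 220) = (10404 + 30038)*(2545952 + 220) = 40442*2546172 = 102972288024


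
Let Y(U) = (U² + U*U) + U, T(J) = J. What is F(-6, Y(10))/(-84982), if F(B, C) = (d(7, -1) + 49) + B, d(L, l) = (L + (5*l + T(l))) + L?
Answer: -51/84982 ≈ -0.00060013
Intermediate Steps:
d(L, l) = 2*L + 6*l (d(L, l) = (L + (5*l + l)) + L = (L + 6*l) + L = 2*L + 6*l)
Y(U) = U + 2*U² (Y(U) = (U² + U²) + U = 2*U² + U = U + 2*U²)
F(B, C) = 57 + B (F(B, C) = ((2*7 + 6*(-1)) + 49) + B = ((14 - 6) + 49) + B = (8 + 49) + B = 57 + B)
F(-6, Y(10))/(-84982) = (57 - 6)/(-84982) = 51*(-1/84982) = -51/84982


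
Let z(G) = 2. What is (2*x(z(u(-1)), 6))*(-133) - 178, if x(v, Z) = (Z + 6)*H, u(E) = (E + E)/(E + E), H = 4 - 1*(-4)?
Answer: -25714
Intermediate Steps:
H = 8 (H = 4 + 4 = 8)
u(E) = 1 (u(E) = (2*E)/((2*E)) = (2*E)*(1/(2*E)) = 1)
x(v, Z) = 48 + 8*Z (x(v, Z) = (Z + 6)*8 = (6 + Z)*8 = 48 + 8*Z)
(2*x(z(u(-1)), 6))*(-133) - 178 = (2*(48 + 8*6))*(-133) - 178 = (2*(48 + 48))*(-133) - 178 = (2*96)*(-133) - 178 = 192*(-133) - 178 = -25536 - 178 = -25714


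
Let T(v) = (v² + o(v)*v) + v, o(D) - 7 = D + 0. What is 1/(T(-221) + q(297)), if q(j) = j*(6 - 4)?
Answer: 1/96508 ≈ 1.0362e-5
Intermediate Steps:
o(D) = 7 + D (o(D) = 7 + (D + 0) = 7 + D)
q(j) = 2*j (q(j) = j*2 = 2*j)
T(v) = v + v² + v*(7 + v) (T(v) = (v² + (7 + v)*v) + v = (v² + v*(7 + v)) + v = v + v² + v*(7 + v))
1/(T(-221) + q(297)) = 1/(2*(-221)*(4 - 221) + 2*297) = 1/(2*(-221)*(-217) + 594) = 1/(95914 + 594) = 1/96508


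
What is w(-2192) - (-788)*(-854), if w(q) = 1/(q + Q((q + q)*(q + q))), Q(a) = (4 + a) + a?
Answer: -25866070289247/38436724 ≈ -6.7295e+5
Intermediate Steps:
Q(a) = 4 + 2*a
w(q) = 1/(4 + q + 8*q²) (w(q) = 1/(q + (4 + 2*((q + q)*(q + q)))) = 1/(q + (4 + 2*((2*q)*(2*q)))) = 1/(q + (4 + 2*(4*q²))) = 1/(q + (4 + 8*q²)) = 1/(4 + q + 8*q²))
w(-2192) - (-788)*(-854) = 1/(4 - 2192 + 8*(-2192)²) - (-788)*(-854) = 1/(4 - 2192 + 8*4804864) - 1*672952 = 1/(4 - 2192 + 38438912) - 672952 = 1/38436724 - 672952 = -25866070289247/38436724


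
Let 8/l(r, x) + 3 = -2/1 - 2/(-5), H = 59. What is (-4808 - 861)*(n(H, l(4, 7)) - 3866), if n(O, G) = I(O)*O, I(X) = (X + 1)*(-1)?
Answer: 41984614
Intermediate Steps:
l(r, x) = -40/23 (l(r, x) = 8/(-3 + (-2/1 - 2/(-5))) = 8/(-3 + (-2*1 - 2*(-⅕))) = 8/(-3 + (-2 + ⅖)) = 8/(-3 - 8/5) = 8/(-23/5) = 8*(-5/23) = -40/23)
I(X) = -1 - X (I(X) = (1 + X)*(-1) = -1 - X)
n(O, G) = O*(-1 - O) (n(O, G) = (-1 - O)*O = O*(-1 - O))
(-4808 - 861)*(n(H, l(4, 7)) - 3866) = (-4808 - 861)*(-1*59*(1 + 59) - 3866) = -5669*(-1*59*60 - 3866) = -5669*(-3540 - 3866) = -5669*(-7406) = 41984614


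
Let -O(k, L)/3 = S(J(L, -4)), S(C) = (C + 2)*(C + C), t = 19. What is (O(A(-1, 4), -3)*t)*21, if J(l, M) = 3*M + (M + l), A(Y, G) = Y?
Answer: -773262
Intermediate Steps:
J(l, M) = l + 4*M
S(C) = 2*C*(2 + C) (S(C) = (2 + C)*(2*C) = 2*C*(2 + C))
O(k, L) = -6*(-16 + L)*(-14 + L) (O(k, L) = -6*(L + 4*(-4))*(2 + (L + 4*(-4))) = -6*(L - 16)*(2 + (L - 16)) = -6*(-16 + L)*(2 + (-16 + L)) = -6*(-16 + L)*(-14 + L))
(O(A(-1, 4), -3)*t)*21 = (-6*(-16 - 3)*(-14 - 3)*19)*21 = (-6*(-19)*(-17)*19)*21 = -1938*19*21 = -36822*21 = -773262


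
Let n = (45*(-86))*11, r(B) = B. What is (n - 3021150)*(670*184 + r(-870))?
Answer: -375029965200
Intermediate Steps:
n = -42570 (n = -3870*11 = -42570)
(n - 3021150)*(670*184 + r(-870)) = (-42570 - 3021150)*(670*184 - 870) = -3063720*(123280 - 870) = -3063720*122410 = -375029965200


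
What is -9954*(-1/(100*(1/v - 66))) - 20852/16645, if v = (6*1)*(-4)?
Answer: -364073296/131911625 ≈ -2.7600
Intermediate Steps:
v = -24 (v = 6*(-4) = -24)
-9954*(-1/(100*(1/v - 66))) - 20852/16645 = -9954*(-1/(100*(1/(-24) - 66))) - 20852/16645 = -9954*(-1/(100*(-1/24 - 66))) - 20852*1/16645 = -9954/((-1585/24*(-100))) - 20852/16645 = -9954/39625/6 - 20852/16645 = -9954*6/39625 - 20852/16645 = -59724/39625 - 20852/16645 = -364073296/131911625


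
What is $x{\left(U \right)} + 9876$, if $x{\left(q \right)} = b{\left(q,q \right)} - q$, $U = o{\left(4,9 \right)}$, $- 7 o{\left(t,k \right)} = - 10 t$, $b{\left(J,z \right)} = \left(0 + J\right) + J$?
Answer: $\frac{69172}{7} \approx 9881.7$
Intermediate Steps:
$b{\left(J,z \right)} = 2 J$ ($b{\left(J,z \right)} = J + J = 2 J$)
$o{\left(t,k \right)} = \frac{10 t}{7}$ ($o{\left(t,k \right)} = - \frac{\left(-10\right) t}{7} = \frac{10 t}{7}$)
$U = \frac{40}{7}$ ($U = \frac{10}{7} \cdot 4 = \frac{40}{7} \approx 5.7143$)
$x{\left(q \right)} = q$ ($x{\left(q \right)} = 2 q - q = q$)
$x{\left(U \right)} + 9876 = \frac{40}{7} + 9876 = \frac{69172}{7}$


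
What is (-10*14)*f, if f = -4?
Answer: 560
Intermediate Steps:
(-10*14)*f = -10*14*(-4) = -140*(-4) = 560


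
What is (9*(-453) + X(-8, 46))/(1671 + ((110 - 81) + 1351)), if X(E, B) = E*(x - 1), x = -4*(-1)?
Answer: -1367/1017 ≈ -1.3441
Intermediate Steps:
x = 4
X(E, B) = 3*E (X(E, B) = E*(4 - 1) = E*3 = 3*E)
(9*(-453) + X(-8, 46))/(1671 + ((110 - 81) + 1351)) = (9*(-453) + 3*(-8))/(1671 + ((110 - 81) + 1351)) = (-4077 - 24)/(1671 + (29 + 1351)) = -4101/(1671 + 1380) = -4101/3051 = -4101*1/3051 = -1367/1017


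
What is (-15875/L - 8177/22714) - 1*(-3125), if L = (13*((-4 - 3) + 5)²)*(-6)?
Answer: 11252091763/3543384 ≈ 3175.5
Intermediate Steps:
L = -312 (L = (13*(-7 + 5)²)*(-6) = (13*(-2)²)*(-6) = (13*4)*(-6) = 52*(-6) = -312)
(-15875/L - 8177/22714) - 1*(-3125) = (-15875/(-312) - 8177/22714) - 1*(-3125) = (-15875*(-1/312) - 8177*1/22714) + 3125 = (15875/312 - 8177/22714) + 3125 = 179016763/3543384 + 3125 = 11252091763/3543384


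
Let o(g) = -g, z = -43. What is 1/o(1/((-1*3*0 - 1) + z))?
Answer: 44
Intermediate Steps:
1/o(1/((-1*3*0 - 1) + z)) = 1/(-1/((-1*3*0 - 1) - 43)) = 1/(-1/((-3*0 - 1) - 43)) = 1/(-1/((0 - 1) - 43)) = 1/(-1/(-1 - 43)) = 1/(-1/(-44)) = 1/(-1*(-1/44)) = 1/(1/44) = 44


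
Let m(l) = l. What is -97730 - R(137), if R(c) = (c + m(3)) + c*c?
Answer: -116639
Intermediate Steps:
R(c) = 3 + c + c² (R(c) = (c + 3) + c*c = (3 + c) + c² = 3 + c + c²)
-97730 - R(137) = -97730 - (3 + 137 + 137²) = -97730 - (3 + 137 + 18769) = -97730 - 1*18909 = -97730 - 18909 = -116639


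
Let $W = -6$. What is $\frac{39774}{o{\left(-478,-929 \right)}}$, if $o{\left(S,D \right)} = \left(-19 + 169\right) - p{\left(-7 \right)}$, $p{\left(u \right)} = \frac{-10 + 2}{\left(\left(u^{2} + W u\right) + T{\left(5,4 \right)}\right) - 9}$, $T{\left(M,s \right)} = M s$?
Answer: $\frac{1014237}{3827} \approx 265.02$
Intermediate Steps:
$p{\left(u \right)} = - \frac{8}{11 + u^{2} - 6 u}$ ($p{\left(u \right)} = \frac{-10 + 2}{\left(\left(u^{2} - 6 u\right) + 5 \cdot 4\right) - 9} = - \frac{8}{\left(\left(u^{2} - 6 u\right) + 20\right) - 9} = - \frac{8}{\left(20 + u^{2} - 6 u\right) - 9} = - \frac{8}{11 + u^{2} - 6 u}$)
$o{\left(S,D \right)} = \frac{7654}{51}$ ($o{\left(S,D \right)} = \left(-19 + 169\right) - - \frac{8}{11 + \left(-7\right)^{2} - -42} = 150 - - \frac{8}{11 + 49 + 42} = 150 - - \frac{8}{102} = 150 - \left(-8\right) \frac{1}{102} = 150 - - \frac{4}{51} = 150 + \frac{4}{51} = \frac{7654}{51}$)
$\frac{39774}{o{\left(-478,-929 \right)}} = \frac{39774}{\frac{7654}{51}} = 39774 \cdot \frac{51}{7654} = \frac{1014237}{3827}$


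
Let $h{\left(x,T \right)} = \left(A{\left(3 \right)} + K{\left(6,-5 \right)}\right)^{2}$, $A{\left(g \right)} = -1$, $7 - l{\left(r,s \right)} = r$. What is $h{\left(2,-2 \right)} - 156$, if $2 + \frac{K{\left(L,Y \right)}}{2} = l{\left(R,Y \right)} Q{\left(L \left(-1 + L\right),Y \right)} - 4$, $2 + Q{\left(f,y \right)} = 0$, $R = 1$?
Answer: $1213$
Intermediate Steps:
$l{\left(r,s \right)} = 7 - r$
$Q{\left(f,y \right)} = -2$ ($Q{\left(f,y \right)} = -2 + 0 = -2$)
$K{\left(L,Y \right)} = -36$ ($K{\left(L,Y \right)} = -4 + 2 \left(\left(7 - 1\right) \left(-2\right) - 4\right) = -4 + 2 \left(6 \left(-2\right) - 4\right) = -4 + 2 \left(-12 - 4\right) = -4 + 2 \left(-16\right) = -4 - 32 = -36$)
$h{\left(x,T \right)} = 1369$ ($h{\left(x,T \right)} = \left(-1 - 36\right)^{2} = \left(-37\right)^{2} = 1369$)
$h{\left(2,-2 \right)} - 156 = 1369 - 156 = 1213$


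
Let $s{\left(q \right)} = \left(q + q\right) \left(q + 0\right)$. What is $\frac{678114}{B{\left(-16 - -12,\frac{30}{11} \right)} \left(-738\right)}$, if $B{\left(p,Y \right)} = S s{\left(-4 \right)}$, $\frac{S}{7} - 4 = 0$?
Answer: $- \frac{37673}{36736} \approx -1.0255$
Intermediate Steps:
$s{\left(q \right)} = 2 q^{2}$ ($s{\left(q \right)} = 2 q q = 2 q^{2}$)
$S = 28$ ($S = 28 + 7 \cdot 0 = 28 + 0 = 28$)
$B{\left(p,Y \right)} = 896$ ($B{\left(p,Y \right)} = 28 \cdot 2 \left(-4\right)^{2} = 28 \cdot 2 \cdot 16 = 28 \cdot 32 = 896$)
$\frac{678114}{B{\left(-16 - -12,\frac{30}{11} \right)} \left(-738\right)} = \frac{678114}{896 \left(-738\right)} = \frac{678114}{-661248} = 678114 \left(- \frac{1}{661248}\right) = - \frac{37673}{36736}$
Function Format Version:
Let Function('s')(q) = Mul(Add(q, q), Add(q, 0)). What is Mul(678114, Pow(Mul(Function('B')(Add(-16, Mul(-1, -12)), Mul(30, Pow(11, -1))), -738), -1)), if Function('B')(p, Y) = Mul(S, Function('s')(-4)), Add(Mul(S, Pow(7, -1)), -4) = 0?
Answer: Rational(-37673, 36736) ≈ -1.0255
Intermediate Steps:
Function('s')(q) = Mul(2, Pow(q, 2)) (Function('s')(q) = Mul(Mul(2, q), q) = Mul(2, Pow(q, 2)))
S = 28 (S = Add(28, Mul(7, 0)) = Add(28, 0) = 28)
Function('B')(p, Y) = 896 (Function('B')(p, Y) = Mul(28, Mul(2, Pow(-4, 2))) = Mul(28, Mul(2, 16)) = Mul(28, 32) = 896)
Mul(678114, Pow(Mul(Function('B')(Add(-16, Mul(-1, -12)), Mul(30, Pow(11, -1))), -738), -1)) = Mul(678114, Pow(Mul(896, -738), -1)) = Mul(678114, Pow(-661248, -1)) = Mul(678114, Rational(-1, 661248)) = Rational(-37673, 36736)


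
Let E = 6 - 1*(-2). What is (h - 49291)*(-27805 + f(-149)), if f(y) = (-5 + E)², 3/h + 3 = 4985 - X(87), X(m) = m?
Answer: 6706603369832/4895 ≈ 1.3701e+9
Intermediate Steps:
E = 8 (E = 6 + 2 = 8)
h = 3/4895 (h = 3/(-3 + (4985 - 1*87)) = 3/(-3 + (4985 - 87)) = 3/(-3 + 4898) = 3/4895 ≈ 0.00061287)
f(y) = 9 (f(y) = (-5 + 8)² = 3² = 9)
(h - 49291)*(-27805 + f(-149)) = (3/4895 - 49291)*(-27805 + 9) = -241279442/4895*(-27796) = 6706603369832/4895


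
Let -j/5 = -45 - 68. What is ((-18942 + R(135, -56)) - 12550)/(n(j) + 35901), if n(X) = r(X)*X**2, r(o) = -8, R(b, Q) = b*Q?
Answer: 39052/2517899 ≈ 0.015510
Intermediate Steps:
R(b, Q) = Q*b
j = 565 (j = -5*(-45 - 68) = -5*(-113) = 565)
n(X) = -8*X**2
((-18942 + R(135, -56)) - 12550)/(n(j) + 35901) = ((-18942 - 56*135) - 12550)/(-8*565**2 + 35901) = ((-18942 - 7560) - 12550)/(-8*319225 + 35901) = (-26502 - 12550)/(-2553800 + 35901) = -39052/(-2517899) = -39052*(-1/2517899) = 39052/2517899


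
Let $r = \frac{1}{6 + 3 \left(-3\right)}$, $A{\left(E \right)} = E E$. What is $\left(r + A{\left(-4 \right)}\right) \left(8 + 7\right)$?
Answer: $235$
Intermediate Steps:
$A{\left(E \right)} = E^{2}$
$r = - \frac{1}{3}$ ($r = \frac{1}{6 - 9} = \frac{1}{-3} = - \frac{1}{3} \approx -0.33333$)
$\left(r + A{\left(-4 \right)}\right) \left(8 + 7\right) = \left(- \frac{1}{3} + \left(-4\right)^{2}\right) \left(8 + 7\right) = \left(- \frac{1}{3} + 16\right) 15 = \frac{47}{3} \cdot 15 = 235$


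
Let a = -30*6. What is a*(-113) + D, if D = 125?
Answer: 20465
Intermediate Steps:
a = -180
a*(-113) + D = -180*(-113) + 125 = 20340 + 125 = 20465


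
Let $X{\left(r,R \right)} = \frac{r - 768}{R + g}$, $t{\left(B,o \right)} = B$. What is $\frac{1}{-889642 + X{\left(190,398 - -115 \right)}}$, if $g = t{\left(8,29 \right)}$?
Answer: $- \frac{521}{463504060} \approx -1.124 \cdot 10^{-6}$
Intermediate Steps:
$g = 8$
$X{\left(r,R \right)} = \frac{-768 + r}{8 + R}$ ($X{\left(r,R \right)} = \frac{r - 768}{R + 8} = \frac{-768 + r}{8 + R}$)
$\frac{1}{-889642 + X{\left(190,398 - -115 \right)}} = \frac{1}{-889642 + \frac{-768 + 190}{8 + \left(398 - -115\right)}} = \frac{1}{-889642 + \frac{1}{8 + \left(398 + 115\right)} \left(-578\right)} = \frac{1}{-889642 + \frac{1}{8 + 513} \left(-578\right)} = \frac{1}{-889642 + \frac{1}{521} \left(-578\right)} = \frac{1}{-889642 - \frac{578}{521}} = \frac{1}{- \frac{463504060}{521}} = - \frac{521}{463504060}$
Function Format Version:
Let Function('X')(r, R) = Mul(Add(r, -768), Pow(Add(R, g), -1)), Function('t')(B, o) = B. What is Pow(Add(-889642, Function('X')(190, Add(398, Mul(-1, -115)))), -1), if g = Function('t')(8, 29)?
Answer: Rational(-521, 463504060) ≈ -1.1240e-6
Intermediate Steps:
g = 8
Function('X')(r, R) = Mul(Pow(Add(8, R), -1), Add(-768, r)) (Function('X')(r, R) = Mul(Add(r, -768), Pow(Add(R, 8), -1)) = Mul(Add(-768, r), Pow(Add(8, R), -1)) = Mul(Pow(Add(8, R), -1), Add(-768, r)))
Pow(Add(-889642, Function('X')(190, Add(398, Mul(-1, -115)))), -1) = Pow(Add(-889642, Mul(Pow(Add(8, Add(398, Mul(-1, -115))), -1), Add(-768, 190))), -1) = Pow(Add(-889642, Mul(Pow(Add(8, Add(398, 115)), -1), -578)), -1) = Pow(Add(-889642, Mul(Pow(Add(8, 513), -1), -578)), -1) = Pow(Add(-889642, Mul(Pow(521, -1), -578)), -1) = Pow(Add(-889642, Mul(Rational(1, 521), -578)), -1) = Pow(Add(-889642, Rational(-578, 521)), -1) = Pow(Rational(-463504060, 521), -1) = Rational(-521, 463504060)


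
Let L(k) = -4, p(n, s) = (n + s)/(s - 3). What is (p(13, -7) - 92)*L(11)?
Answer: 1852/5 ≈ 370.40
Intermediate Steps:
p(n, s) = (n + s)/(-3 + s)
(p(13, -7) - 92)*L(11) = ((13 - 7)/(-3 - 7) - 92)*(-4) = (6/(-10) - 92)*(-4) = (-⅒*6 - 92)*(-4) = (-⅗ - 92)*(-4) = -463/5*(-4) = 1852/5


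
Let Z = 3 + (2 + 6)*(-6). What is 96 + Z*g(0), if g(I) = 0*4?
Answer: 96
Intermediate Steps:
g(I) = 0
Z = -45 (Z = 3 + 8*(-6) = 3 - 48 = -45)
96 + Z*g(0) = 96 - 45*0 = 96 + 0 = 96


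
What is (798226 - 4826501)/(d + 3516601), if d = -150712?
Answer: -4028275/3365889 ≈ -1.1968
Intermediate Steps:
(798226 - 4826501)/(d + 3516601) = (798226 - 4826501)/(-150712 + 3516601) = -4028275/3365889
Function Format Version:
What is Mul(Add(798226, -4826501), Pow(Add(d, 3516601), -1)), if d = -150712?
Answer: Rational(-4028275, 3365889) ≈ -1.1968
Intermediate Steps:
Mul(Add(798226, -4826501), Pow(Add(d, 3516601), -1)) = Mul(Add(798226, -4826501), Pow(Add(-150712, 3516601), -1)) = Mul(-4028275, Pow(3365889, -1)) = Mul(-4028275, Rational(1, 3365889)) = Rational(-4028275, 3365889)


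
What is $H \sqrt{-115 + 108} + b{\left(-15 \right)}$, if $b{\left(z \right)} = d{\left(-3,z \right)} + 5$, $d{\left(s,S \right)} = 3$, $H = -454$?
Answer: $8 - 454 i \sqrt{7} \approx 8.0 - 1201.2 i$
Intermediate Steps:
$b{\left(z \right)} = 8$ ($b{\left(z \right)} = 3 + 5 = 8$)
$H \sqrt{-115 + 108} + b{\left(-15 \right)} = - 454 \sqrt{-115 + 108} + 8 = - 454 \sqrt{-7} + 8 = - 454 i \sqrt{7} + 8 = 8 - 454 i \sqrt{7}$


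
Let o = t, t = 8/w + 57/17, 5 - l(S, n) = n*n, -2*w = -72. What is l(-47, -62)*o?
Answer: -2099933/153 ≈ -13725.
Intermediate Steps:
w = 36 (w = -½*(-72) = 36)
l(S, n) = 5 - n² (l(S, n) = 5 - n*n = 5 - n²)
t = 547/153 (t = 8/36 + 57/17 = 8*(1/36) + 57*(1/17) = 2/9 + 57/17 = 547/153 ≈ 3.5752)
o = 547/153 ≈ 3.5752
l(-47, -62)*o = (5 - 1*(-62)²)*(547/153) = (5 - 1*3844)*(547/153) = (5 - 3844)*(547/153) = -3839*547/153 = -2099933/153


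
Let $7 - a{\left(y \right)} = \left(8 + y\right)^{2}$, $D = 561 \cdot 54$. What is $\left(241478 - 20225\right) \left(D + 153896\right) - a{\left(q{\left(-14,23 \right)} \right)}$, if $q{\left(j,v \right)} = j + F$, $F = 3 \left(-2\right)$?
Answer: $40752590207$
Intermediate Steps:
$F = -6$
$D = 30294$
$q{\left(j,v \right)} = -6 + j$ ($q{\left(j,v \right)} = j - 6 = -6 + j$)
$a{\left(y \right)} = 7 - \left(8 + y\right)^{2}$
$\left(241478 - 20225\right) \left(D + 153896\right) - a{\left(q{\left(-14,23 \right)} \right)} = \left(241478 - 20225\right) \left(30294 + 153896\right) - \left(7 - \left(8 - 20\right)^{2}\right) = 221253 \cdot 184190 - \left(7 - \left(8 - 20\right)^{2}\right) = 40752590070 - \left(7 - \left(-12\right)^{2}\right) = 40752590070 - \left(7 - 144\right) = 40752590070 - -137 = 40752590070 + 137 = 40752590207$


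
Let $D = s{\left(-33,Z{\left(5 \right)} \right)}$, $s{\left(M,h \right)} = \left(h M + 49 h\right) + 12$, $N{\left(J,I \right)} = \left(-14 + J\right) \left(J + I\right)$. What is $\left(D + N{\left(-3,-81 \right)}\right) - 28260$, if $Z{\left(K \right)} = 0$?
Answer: $-26820$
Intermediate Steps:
$N{\left(J,I \right)} = \left(-14 + J\right) \left(I + J\right)$
$s{\left(M,h \right)} = 12 + 49 h + M h$ ($s{\left(M,h \right)} = \left(M h + 49 h\right) + 12 = \left(49 h + M h\right) + 12 = 12 + 49 h + M h$)
$D = 12$ ($D = 12 + 49 \cdot 0 - 0 = 12 + 0 + 0 = 12$)
$\left(D + N{\left(-3,-81 \right)}\right) - 28260 = \left(12 - \left(-1419 - 9\right)\right) - 28260 = \left(12 + \left(9 + 1134 + 42 + 243\right)\right) - 28260 = \left(12 + 1428\right) - 28260 = 1440 - 28260 = -26820$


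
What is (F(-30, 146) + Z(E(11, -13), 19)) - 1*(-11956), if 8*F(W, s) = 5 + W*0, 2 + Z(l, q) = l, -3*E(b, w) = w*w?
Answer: 285559/24 ≈ 11898.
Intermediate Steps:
E(b, w) = -w²/3 (E(b, w) = -w*w/3 = -w²/3)
Z(l, q) = -2 + l
F(W, s) = 5/8 (F(W, s) = (5 + W*0)/8 = (5 + 0)/8 = (⅛)*5 = 5/8)
(F(-30, 146) + Z(E(11, -13), 19)) - 1*(-11956) = (5/8 + (-2 - ⅓*(-13)²)) - 1*(-11956) = (5/8 + (-2 - ⅓*169)) + 11956 = (5/8 + (-2 - 169/3)) + 11956 = (5/8 - 175/3) + 11956 = -1385/24 + 11956 = 285559/24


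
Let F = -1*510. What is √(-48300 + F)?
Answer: I*√48810 ≈ 220.93*I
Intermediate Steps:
F = -510
√(-48300 + F) = √(-48300 - 510) = √(-48810) = I*√48810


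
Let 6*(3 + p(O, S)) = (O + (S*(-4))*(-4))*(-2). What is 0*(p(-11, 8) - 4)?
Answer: 0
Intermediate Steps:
p(O, S) = -3 - 16*S/3 - O/3 (p(O, S) = -3 + ((O + (S*(-4))*(-4))*(-2))/6 = -3 + ((O - 4*S*(-4))*(-2))/6 = -3 + ((O + 16*S)*(-2))/6 = -3 + (-32*S - 2*O)/6 = -3 + (-16*S/3 - O/3) = -3 - 16*S/3 - O/3)
0*(p(-11, 8) - 4) = 0*((-3 - 16/3*8 - ⅓*(-11)) - 4) = 0*((-3 - 128/3 + 11/3) - 4) = 0*(-42 - 4) = 0*(-46) = 0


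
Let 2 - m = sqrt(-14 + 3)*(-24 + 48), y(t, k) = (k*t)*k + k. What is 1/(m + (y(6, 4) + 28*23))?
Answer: 373/281426 + 6*I*sqrt(11)/140713 ≈ 0.0013254 + 0.00014142*I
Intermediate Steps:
y(t, k) = k + t*k**2 (y(t, k) = t*k**2 + k = k + t*k**2)
m = 2 - 24*I*sqrt(11) (m = 2 - sqrt(-14 + 3)*(-24 + 48) = 2 - sqrt(-11)*24 = 2 - I*sqrt(11)*24 = 2 - 24*I*sqrt(11) ≈ 2.0 - 79.599*I)
1/(m + (y(6, 4) + 28*23)) = 1/((2 - 24*I*sqrt(11)) + (4*(1 + 4*6) + 28*23)) = 1/((2 - 24*I*sqrt(11)) + (4*(1 + 24) + 644)) = 1/((2 - 24*I*sqrt(11)) + (4*25 + 644)) = 1/((2 - 24*I*sqrt(11)) + (100 + 644)) = 1/((2 - 24*I*sqrt(11)) + 744) = 1/(746 - 24*I*sqrt(11))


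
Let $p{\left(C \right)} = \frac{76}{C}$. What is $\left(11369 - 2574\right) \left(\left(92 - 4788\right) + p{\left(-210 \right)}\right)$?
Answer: $- \frac{867394562}{21} \approx -4.1305 \cdot 10^{7}$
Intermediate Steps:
$\left(11369 - 2574\right) \left(\left(92 - 4788\right) + p{\left(-210 \right)}\right) = \left(11369 - 2574\right) \left(\left(92 - 4788\right) + \frac{76}{-210}\right) = 8795 \left(\left(92 - 4788\right) + 76 \left(- \frac{1}{210}\right)\right) = 8795 \left(-4696 - \frac{38}{105}\right) = 8795 \left(- \frac{493118}{105}\right) = - \frac{867394562}{21}$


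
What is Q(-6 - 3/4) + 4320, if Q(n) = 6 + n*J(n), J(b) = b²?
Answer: 257181/64 ≈ 4018.5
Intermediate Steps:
Q(n) = 6 + n³ (Q(n) = 6 + n*n² = 6 + n³)
Q(-6 - 3/4) + 4320 = (6 + (-6 - 3/4)³) + 4320 = (6 + (-6 + (¼)*(-3))³) + 4320 = (6 + (-6 - ¾)³) + 4320 = (6 + (-27/4)³) + 4320 = (6 - 19683/64) + 4320 = -19299/64 + 4320 = 257181/64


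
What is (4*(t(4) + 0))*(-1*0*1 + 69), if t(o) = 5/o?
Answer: 345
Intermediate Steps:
(4*(t(4) + 0))*(-1*0*1 + 69) = (4*(5/4 + 0))*(-1*0*1 + 69) = (4*(5*(1/4) + 0))*(0*1 + 69) = (4*(5/4 + 0))*(0 + 69) = (4*(5/4))*69 = 5*69 = 345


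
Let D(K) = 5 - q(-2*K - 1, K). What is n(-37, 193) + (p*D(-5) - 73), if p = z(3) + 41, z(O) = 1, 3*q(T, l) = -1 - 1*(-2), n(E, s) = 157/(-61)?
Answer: 7346/61 ≈ 120.43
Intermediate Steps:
n(E, s) = -157/61 (n(E, s) = 157*(-1/61) = -157/61)
q(T, l) = ⅓ (q(T, l) = (-1 - 1*(-2))/3 = (-1 + 2)/3 = (⅓)*1 = ⅓)
p = 42 (p = 1 + 41 = 42)
D(K) = 14/3 (D(K) = 5 - 1*⅓ = 5 - ⅓ = 14/3)
n(-37, 193) + (p*D(-5) - 73) = -157/61 + (42*(14/3) - 73) = -157/61 + (196 - 73) = -157/61 + 123 = 7346/61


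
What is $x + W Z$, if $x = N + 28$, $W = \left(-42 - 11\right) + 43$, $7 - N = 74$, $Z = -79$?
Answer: $751$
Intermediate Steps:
$N = -67$ ($N = 7 - 74 = -67$)
$W = -10$ ($W = -53 + 43 = -10$)
$x = -39$ ($x = -67 + 28 = -39$)
$x + W Z = -39 - -790 = -39 + 790 = 751$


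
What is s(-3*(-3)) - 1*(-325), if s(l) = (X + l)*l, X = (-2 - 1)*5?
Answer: 271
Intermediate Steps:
X = -15 (X = -3*5 = -15)
s(l) = l*(-15 + l) (s(l) = (-15 + l)*l = l*(-15 + l))
s(-3*(-3)) - 1*(-325) = (-3*(-3))*(-15 - 3*(-3)) - 1*(-325) = 9*(-15 + 9) + 325 = 9*(-6) + 325 = -54 + 325 = 271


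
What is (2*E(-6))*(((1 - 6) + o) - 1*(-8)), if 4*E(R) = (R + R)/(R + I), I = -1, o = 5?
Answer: 48/7 ≈ 6.8571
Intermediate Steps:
E(R) = R/(2*(-1 + R)) (E(R) = ((R + R)/(R - 1))/4 = ((2*R)/(-1 + R))/4 = (2*R/(-1 + R))/4 = R/(2*(-1 + R)))
(2*E(-6))*(((1 - 6) + o) - 1*(-8)) = (2*((½)*(-6)/(-1 - 6)))*(((1 - 6) + 5) - 1*(-8)) = (2*((½)*(-6)/(-7)))*((-5 + 5) + 8) = (2*((½)*(-6)*(-⅐)))*(0 + 8) = (2*(3/7))*8 = (6/7)*8 = 48/7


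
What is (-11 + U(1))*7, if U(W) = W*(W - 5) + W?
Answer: -98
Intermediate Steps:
U(W) = W + W*(-5 + W) (U(W) = W*(-5 + W) + W = W + W*(-5 + W))
(-11 + U(1))*7 = (-11 + 1*(-4 + 1))*7 = (-11 + 1*(-3))*7 = (-11 - 3)*7 = -14*7 = -98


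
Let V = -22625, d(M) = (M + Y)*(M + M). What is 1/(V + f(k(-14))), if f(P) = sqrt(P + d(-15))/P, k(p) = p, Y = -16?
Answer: -1108625/25082640396 + 7*sqrt(229)/25082640396 ≈ -4.4195e-5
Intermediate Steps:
d(M) = 2*M*(-16 + M) (d(M) = (M - 16)*(M + M) = (-16 + M)*(2*M) = 2*M*(-16 + M))
f(P) = sqrt(930 + P)/P (f(P) = sqrt(P + 2*(-15)*(-16 - 15))/P = sqrt(P + 2*(-15)*(-31))/P = sqrt(P + 930)/P = sqrt(930 + P)/P)
1/(V + f(k(-14))) = 1/(-22625 + sqrt(930 - 14)/(-14)) = 1/(-22625 - sqrt(229)/7)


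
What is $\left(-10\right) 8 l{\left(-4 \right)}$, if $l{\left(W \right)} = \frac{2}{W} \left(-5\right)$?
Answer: $-200$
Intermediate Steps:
$l{\left(W \right)} = - \frac{10}{W}$
$\left(-10\right) 8 l{\left(-4 \right)} = \left(-10\right) 8 \left(- \frac{10}{-4}\right) = - 80 \left(\left(-10\right) \left(- \frac{1}{4}\right)\right) = \left(-80\right) \frac{5}{2} = -200$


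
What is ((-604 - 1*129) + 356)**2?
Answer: 142129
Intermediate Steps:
((-604 - 1*129) + 356)**2 = ((-604 - 129) + 356)**2 = (-733 + 356)**2 = (-377)**2 = 142129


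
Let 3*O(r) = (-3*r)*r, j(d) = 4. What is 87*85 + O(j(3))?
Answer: 7379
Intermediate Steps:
O(r) = -r² (O(r) = ((-3*r)*r)/3 = (-3*r²)/3 = -r²)
87*85 + O(j(3)) = 87*85 - 1*4² = 7395 - 1*16 = 7395 - 16 = 7379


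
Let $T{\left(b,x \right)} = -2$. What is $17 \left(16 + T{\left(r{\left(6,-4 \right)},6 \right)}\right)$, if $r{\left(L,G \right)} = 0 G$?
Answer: $238$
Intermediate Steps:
$r{\left(L,G \right)} = 0$
$17 \left(16 + T{\left(r{\left(6,-4 \right)},6 \right)}\right) = 17 \left(16 - 2\right) = 17 \cdot 14 = 238$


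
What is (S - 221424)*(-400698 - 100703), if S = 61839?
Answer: 80016078585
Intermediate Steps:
(S - 221424)*(-400698 - 100703) = (61839 - 221424)*(-400698 - 100703) = -159585*(-501401) = 80016078585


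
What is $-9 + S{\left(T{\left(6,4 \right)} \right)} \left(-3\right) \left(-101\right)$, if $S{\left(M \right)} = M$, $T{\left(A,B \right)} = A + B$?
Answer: $3021$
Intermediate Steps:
$-9 + S{\left(T{\left(6,4 \right)} \right)} \left(-3\right) \left(-101\right) = -9 + \left(6 + 4\right) \left(-3\right) \left(-101\right) = -9 + 10 \left(-3\right) \left(-101\right) = -9 - -3030 = -9 + 3030 = 3021$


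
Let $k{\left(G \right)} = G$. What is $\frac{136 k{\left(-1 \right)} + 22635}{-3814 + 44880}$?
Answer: $\frac{22499}{41066} \approx 0.54787$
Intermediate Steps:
$\frac{136 k{\left(-1 \right)} + 22635}{-3814 + 44880} = \frac{136 \left(-1\right) + 22635}{-3814 + 44880} = \frac{-136 + 22635}{41066} = 22499 \cdot \frac{1}{41066} = \frac{22499}{41066}$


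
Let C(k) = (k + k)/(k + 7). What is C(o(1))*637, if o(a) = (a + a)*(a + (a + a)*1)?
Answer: 588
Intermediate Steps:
o(a) = 6*a² (o(a) = (2*a)*(a + (2*a)*1) = (2*a)*(a + 2*a) = (2*a)*(3*a) = 6*a²)
C(k) = 2*k/(7 + k) (C(k) = (2*k)/(7 + k) = 2*k/(7 + k))
C(o(1))*637 = (2*(6*1²)/(7 + 6*1²))*637 = (2*(6*1)/(7 + 6*1))*637 = (2*6/(7 + 6))*637 = (2*6/13)*637 = (2*6*(1/13))*637 = (12/13)*637 = 588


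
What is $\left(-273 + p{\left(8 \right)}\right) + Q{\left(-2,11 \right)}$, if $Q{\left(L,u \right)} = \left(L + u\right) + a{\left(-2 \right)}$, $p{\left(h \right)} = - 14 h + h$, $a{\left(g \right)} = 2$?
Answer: $-366$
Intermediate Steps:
$p{\left(h \right)} = - 13 h$
$Q{\left(L,u \right)} = 2 + L + u$ ($Q{\left(L,u \right)} = \left(L + u\right) + 2 = 2 + L + u$)
$\left(-273 + p{\left(8 \right)}\right) + Q{\left(-2,11 \right)} = \left(-273 - 104\right) + \left(2 - 2 + 11\right) = \left(-273 - 104\right) + 11 = -377 + 11 = -366$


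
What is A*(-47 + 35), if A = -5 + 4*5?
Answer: -180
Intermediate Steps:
A = 15 (A = -5 + 20 = 15)
A*(-47 + 35) = 15*(-47 + 35) = 15*(-12) = -180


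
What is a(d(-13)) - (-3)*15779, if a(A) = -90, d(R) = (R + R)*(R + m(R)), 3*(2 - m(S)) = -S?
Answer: 47247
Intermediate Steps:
m(S) = 2 + S/3 (m(S) = 2 - (-1)*S/3 = 2 + S/3)
d(R) = 2*R*(2 + 4*R/3) (d(R) = (R + R)*(R + (2 + R/3)) = (2*R)*(2 + 4*R/3) = 2*R*(2 + 4*R/3))
a(d(-13)) - (-3)*15779 = -90 - (-3)*15779 = -90 - 1*(-47337) = -90 + 47337 = 47247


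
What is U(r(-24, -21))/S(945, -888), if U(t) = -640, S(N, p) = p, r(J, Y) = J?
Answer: 80/111 ≈ 0.72072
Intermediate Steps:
U(r(-24, -21))/S(945, -888) = -640/(-888) = -640*(-1/888) = 80/111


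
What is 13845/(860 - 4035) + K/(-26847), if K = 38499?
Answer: -32928736/5682615 ≈ -5.7946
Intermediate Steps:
13845/(860 - 4035) + K/(-26847) = 13845/(860 - 4035) + 38499/(-26847) = 13845/(-3175) + 38499*(-1/26847) = 13845*(-1/3175) - 12833/8949 = -2769/635 - 12833/8949 = -32928736/5682615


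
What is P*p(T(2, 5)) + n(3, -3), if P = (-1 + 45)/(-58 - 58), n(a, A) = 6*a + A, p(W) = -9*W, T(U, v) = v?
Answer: 930/29 ≈ 32.069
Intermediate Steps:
n(a, A) = A + 6*a
P = -11/29 (P = 44/(-116) = 44*(-1/116) = -11/29 ≈ -0.37931)
P*p(T(2, 5)) + n(3, -3) = -(-99)*5/29 + (-3 + 6*3) = -11/29*(-45) + (-3 + 18) = 495/29 + 15 = 930/29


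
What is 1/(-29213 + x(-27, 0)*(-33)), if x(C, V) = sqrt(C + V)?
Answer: I/(-29213*I + 99*sqrt(3)) ≈ -3.423e-5 + 2.0092e-7*I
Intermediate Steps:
1/(-29213 + x(-27, 0)*(-33)) = 1/(-29213 + sqrt(-27 + 0)*(-33)) = 1/(-29213 + sqrt(-27)*(-33)) = 1/(-29213 + (3*I*sqrt(3))*(-33)) = 1/(-29213 - 99*I*sqrt(3))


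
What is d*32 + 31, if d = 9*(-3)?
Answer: -833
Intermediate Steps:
d = -27
d*32 + 31 = -27*32 + 31 = -864 + 31 = -833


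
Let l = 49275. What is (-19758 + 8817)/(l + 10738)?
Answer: -10941/60013 ≈ -0.18231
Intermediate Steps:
(-19758 + 8817)/(l + 10738) = (-19758 + 8817)/(49275 + 10738) = -10941/60013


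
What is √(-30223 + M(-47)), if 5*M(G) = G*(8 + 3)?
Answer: 108*I*√65/5 ≈ 174.14*I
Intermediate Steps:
M(G) = 11*G/5 (M(G) = (G*(8 + 3))/5 = (G*11)/5 = (11*G)/5 = 11*G/5)
√(-30223 + M(-47)) = √(-30223 + (11/5)*(-47)) = √(-30223 - 517/5) = √(-151632/5) = 108*I*√65/5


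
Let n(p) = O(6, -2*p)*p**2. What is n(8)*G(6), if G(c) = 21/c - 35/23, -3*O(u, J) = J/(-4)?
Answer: -11648/69 ≈ -168.81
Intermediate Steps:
O(u, J) = J/12 (O(u, J) = -J/(3*(-4)) = -J*(-1)/(3*4) = -(-1)*J/12 = J/12)
G(c) = -35/23 + 21/c (G(c) = 21/c - 35*1/23 = 21/c - 35/23 = -35/23 + 21/c)
n(p) = -p**3/6 (n(p) = ((-2*p)/12)*p**2 = (-p/6)*p**2 = -p**3/6)
n(8)*G(6) = (-1/6*8**3)*(-35/23 + 21/6) = (-1/6*512)*(-35/23 + 21*(1/6)) = -256*(-35/23 + 7/2)/3 = -256/3*91/46 = -11648/69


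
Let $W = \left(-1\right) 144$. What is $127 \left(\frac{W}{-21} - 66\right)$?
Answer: $- \frac{52578}{7} \approx -7511.1$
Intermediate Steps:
$W = -144$
$127 \left(\frac{W}{-21} - 66\right) = 127 \left(- \frac{144}{-21} - 66\right) = 127 \left(\left(-144\right) \left(- \frac{1}{21}\right) - 66\right) = 127 \left(\frac{48}{7} - 66\right) = 127 \left(- \frac{414}{7}\right) = - \frac{52578}{7}$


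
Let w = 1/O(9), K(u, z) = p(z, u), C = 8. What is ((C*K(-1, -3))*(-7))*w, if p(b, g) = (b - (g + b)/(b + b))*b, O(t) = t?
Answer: -616/9 ≈ -68.444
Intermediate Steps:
p(b, g) = b*(b - (b + g)/(2*b)) (p(b, g) = (b - (b + g)/(2*b))*b = b*(b - (b + g)/(2*b)))
K(u, z) = z**2 - u/2 - z/2 (K(u, z) = z**2 - z/2 - u/2 = z**2 - u/2 - z/2)
w = 1/9 ≈ 0.11111
((C*K(-1, -3))*(-7))*w = ((8*((-3)**2 - 1/2*(-1) - 1/2*(-3)))*(-7))*(1/9) = ((8*(9 + 1/2 + 3/2))*(-7))*(1/9) = ((8*11)*(-7))*(1/9) = (88*(-7))*(1/9) = -616*1/9 = -616/9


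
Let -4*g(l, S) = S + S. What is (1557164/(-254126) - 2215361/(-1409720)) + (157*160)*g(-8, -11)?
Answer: 24746852453855303/179123252360 ≈ 1.3816e+5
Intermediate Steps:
g(l, S) = -S/2 (g(l, S) = -(S + S)/4 = -S/2)
(1557164/(-254126) - 2215361/(-1409720)) + (157*160)*g(-8, -11) = (1557164/(-254126) - 2215361/(-1409720)) + (157*160)*(-½*(-11)) = (1557164*(-1/254126) - 2215361*(-1/1409720)) + 25120*(11/2) = (-778582/127063 + 2215361/1409720) + 138160 = -816092202297/179123252360 + 138160 = 24746852453855303/179123252360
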